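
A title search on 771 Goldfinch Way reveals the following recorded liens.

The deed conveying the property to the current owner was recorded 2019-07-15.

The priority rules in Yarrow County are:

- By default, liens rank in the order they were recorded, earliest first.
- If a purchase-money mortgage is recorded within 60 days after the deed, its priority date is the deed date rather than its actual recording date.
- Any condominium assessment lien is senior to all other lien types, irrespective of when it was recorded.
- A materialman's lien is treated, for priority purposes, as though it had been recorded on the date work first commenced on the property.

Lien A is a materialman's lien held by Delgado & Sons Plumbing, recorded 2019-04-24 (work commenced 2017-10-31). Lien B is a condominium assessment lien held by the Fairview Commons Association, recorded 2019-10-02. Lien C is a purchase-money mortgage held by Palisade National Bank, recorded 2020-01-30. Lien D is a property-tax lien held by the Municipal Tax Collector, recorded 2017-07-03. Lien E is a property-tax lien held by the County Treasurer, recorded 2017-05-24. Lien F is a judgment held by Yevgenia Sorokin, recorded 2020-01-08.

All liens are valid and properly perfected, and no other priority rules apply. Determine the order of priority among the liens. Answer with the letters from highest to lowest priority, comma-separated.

First, effective dates: A relates back to 2017-10-31 (work commenced); C was recorded 199 days after the deed — beyond 60 days — so no relation-back applies.
B, as a condominium assessment lien, has superpriority and ranks first.
Among the remaining liens, by effective date: E (2017-05-24), D (2017-07-03), A (2017-10-31), F (2020-01-08), C (2020-01-30).

B, E, D, A, F, C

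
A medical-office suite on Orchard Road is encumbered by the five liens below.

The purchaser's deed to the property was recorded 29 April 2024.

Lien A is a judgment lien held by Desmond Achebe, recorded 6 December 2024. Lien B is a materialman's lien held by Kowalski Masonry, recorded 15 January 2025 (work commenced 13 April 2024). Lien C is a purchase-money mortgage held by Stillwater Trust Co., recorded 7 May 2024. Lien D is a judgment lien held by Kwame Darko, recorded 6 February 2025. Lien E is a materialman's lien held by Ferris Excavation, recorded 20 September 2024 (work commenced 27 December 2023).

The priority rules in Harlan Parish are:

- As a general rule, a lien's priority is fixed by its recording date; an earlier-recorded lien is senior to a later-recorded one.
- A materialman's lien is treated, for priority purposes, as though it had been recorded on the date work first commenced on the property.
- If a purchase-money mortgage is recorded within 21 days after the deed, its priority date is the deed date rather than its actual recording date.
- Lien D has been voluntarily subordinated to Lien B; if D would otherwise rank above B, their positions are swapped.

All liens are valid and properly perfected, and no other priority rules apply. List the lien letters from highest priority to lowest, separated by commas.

E, B, C, A, D

First, effective dates: B relates back to 13 April 2024 (work commenced); C was recorded within the 21-day window, so its effective date is the deed date 29 April 2024; E is treated as recorded 27 December 2023, the work-commencement date.
By effective date, earliest first: E (27 December 2023), B (13 April 2024), C (29 April 2024), A (6 December 2024), D (6 February 2025).
D is already junior to B, so the subordination agreement changes nothing.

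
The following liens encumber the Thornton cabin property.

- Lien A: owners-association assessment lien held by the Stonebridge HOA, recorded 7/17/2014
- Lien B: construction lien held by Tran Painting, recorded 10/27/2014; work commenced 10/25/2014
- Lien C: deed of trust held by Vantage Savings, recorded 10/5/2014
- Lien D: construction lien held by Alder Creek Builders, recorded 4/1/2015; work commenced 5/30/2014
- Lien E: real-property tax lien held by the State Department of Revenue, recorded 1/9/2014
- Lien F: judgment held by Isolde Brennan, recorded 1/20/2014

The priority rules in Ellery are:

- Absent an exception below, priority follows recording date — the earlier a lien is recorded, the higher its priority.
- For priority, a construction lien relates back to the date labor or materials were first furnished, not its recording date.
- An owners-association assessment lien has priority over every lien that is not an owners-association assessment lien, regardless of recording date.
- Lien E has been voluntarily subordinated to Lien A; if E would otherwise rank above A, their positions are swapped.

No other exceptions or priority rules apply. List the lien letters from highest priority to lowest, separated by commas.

First, effective dates: B's effective date is 10/25/2014, when work began; D relates back to 5/30/2014 (work commenced).
A is an owners-association assessment lien and takes priority over every other lien.
Remaining liens by effective date: E (1/9/2014), F (1/20/2014), D (5/30/2014), C (10/5/2014), B (10/25/2014).
Since E is not senior to A, the subordination leaves the order unchanged.

A, E, F, D, C, B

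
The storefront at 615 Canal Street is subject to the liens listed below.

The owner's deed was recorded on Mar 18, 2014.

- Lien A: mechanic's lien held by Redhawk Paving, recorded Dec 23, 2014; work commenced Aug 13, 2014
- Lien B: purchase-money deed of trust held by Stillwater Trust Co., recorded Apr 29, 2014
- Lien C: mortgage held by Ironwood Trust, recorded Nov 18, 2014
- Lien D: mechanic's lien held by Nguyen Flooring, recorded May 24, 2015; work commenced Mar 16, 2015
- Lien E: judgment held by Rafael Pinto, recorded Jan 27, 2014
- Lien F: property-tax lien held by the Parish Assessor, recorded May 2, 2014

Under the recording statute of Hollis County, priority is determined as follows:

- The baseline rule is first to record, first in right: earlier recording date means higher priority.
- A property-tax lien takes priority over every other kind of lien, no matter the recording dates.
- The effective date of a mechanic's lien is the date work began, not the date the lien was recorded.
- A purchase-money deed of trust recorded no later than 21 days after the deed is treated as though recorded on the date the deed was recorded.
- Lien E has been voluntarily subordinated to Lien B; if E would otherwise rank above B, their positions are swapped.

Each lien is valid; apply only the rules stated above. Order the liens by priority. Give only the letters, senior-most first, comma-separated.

F, B, E, A, C, D

First, effective dates: A is treated as recorded Aug 13, 2014, the work-commencement date; B missed the 21-day window (42 days after the deed), so its recording date stands; D relates back to Mar 16, 2015 (work commenced).
F, as a property-tax lien, has superpriority and ranks first.
Among the remaining liens, by effective date: E (Jan 27, 2014), B (Apr 29, 2014), A (Aug 13, 2014), C (Nov 18, 2014), D (Mar 16, 2015).
The subordination applies — E was senior to B — so E and B swap.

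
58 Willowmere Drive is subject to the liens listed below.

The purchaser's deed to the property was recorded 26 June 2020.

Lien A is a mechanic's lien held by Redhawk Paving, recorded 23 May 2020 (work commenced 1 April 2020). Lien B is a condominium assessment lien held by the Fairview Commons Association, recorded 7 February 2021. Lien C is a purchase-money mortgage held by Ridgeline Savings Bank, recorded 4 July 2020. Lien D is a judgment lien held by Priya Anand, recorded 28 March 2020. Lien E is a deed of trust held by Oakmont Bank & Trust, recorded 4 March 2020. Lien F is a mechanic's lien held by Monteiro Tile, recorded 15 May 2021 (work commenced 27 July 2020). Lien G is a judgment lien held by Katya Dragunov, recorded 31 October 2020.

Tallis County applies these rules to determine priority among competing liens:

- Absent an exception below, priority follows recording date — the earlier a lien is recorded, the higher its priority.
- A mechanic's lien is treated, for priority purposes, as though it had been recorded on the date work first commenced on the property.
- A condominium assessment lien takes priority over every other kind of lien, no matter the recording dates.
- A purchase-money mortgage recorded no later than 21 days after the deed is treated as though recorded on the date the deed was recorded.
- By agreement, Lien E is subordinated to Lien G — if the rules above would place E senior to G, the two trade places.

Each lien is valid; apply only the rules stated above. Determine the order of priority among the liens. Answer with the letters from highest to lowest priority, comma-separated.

Effective dates: A is treated as recorded 1 April 2020, the work-commencement date; C's effective date is the deed date, 26 June 2020; F relates back to 27 July 2020 (work commenced).
B is a condominium assessment lien, so it outranks all other liens regardless of date.
Remaining liens by effective date: E (4 March 2020), D (28 March 2020), A (1 April 2020), C (26 June 2020), F (27 July 2020), G (31 October 2020).
Because E would otherwise rank above G, the subordination swaps them.

B, G, D, A, C, F, E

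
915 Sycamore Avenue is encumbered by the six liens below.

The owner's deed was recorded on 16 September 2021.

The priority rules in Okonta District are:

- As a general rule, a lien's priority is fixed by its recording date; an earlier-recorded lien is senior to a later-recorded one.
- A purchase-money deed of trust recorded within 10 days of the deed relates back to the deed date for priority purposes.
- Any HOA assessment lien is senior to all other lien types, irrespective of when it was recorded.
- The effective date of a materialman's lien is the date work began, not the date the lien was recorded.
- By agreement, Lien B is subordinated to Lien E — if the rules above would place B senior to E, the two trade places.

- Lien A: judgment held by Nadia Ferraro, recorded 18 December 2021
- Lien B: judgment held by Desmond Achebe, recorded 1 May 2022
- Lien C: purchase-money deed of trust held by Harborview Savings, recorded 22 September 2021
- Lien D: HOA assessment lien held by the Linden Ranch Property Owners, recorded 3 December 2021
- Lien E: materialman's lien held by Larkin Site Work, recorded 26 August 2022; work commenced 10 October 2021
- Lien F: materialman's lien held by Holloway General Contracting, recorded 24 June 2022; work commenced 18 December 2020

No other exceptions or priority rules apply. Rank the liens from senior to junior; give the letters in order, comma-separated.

D, F, C, E, A, B

Effective dates: C's effective date is the deed date, 16 September 2021; E's effective date is 10 October 2021, when work began; F's effective date is 18 December 2020, when work began.
D, as an HOA assessment lien, has superpriority and ranks first.
Remaining liens by effective date: F (18 December 2020), C (16 September 2021), E (10 October 2021), A (18 December 2021), B (1 May 2022).
B is already junior to E, so the subordination agreement changes nothing.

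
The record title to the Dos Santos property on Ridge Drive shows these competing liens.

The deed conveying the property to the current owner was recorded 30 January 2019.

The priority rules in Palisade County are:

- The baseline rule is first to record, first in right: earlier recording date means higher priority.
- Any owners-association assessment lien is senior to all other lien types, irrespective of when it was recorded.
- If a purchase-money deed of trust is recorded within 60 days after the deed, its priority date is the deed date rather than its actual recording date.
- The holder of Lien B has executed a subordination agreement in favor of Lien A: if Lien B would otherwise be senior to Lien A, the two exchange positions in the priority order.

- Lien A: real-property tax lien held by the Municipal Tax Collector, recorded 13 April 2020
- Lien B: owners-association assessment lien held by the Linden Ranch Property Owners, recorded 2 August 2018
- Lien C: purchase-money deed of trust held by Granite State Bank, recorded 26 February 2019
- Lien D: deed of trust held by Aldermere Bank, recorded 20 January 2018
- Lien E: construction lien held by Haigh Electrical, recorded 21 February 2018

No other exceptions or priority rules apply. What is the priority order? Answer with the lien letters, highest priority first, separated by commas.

A, D, E, C, B

Effective dates: C relates back to the deed date 30 January 2019.
B is an owners-association assessment lien and takes priority over every other lien.
Remaining liens by effective date: D (20 January 2018), E (21 February 2018), C (30 January 2019), A (13 April 2020).
B would otherwise be senior to A, so under the subordination agreement B and A exchange positions.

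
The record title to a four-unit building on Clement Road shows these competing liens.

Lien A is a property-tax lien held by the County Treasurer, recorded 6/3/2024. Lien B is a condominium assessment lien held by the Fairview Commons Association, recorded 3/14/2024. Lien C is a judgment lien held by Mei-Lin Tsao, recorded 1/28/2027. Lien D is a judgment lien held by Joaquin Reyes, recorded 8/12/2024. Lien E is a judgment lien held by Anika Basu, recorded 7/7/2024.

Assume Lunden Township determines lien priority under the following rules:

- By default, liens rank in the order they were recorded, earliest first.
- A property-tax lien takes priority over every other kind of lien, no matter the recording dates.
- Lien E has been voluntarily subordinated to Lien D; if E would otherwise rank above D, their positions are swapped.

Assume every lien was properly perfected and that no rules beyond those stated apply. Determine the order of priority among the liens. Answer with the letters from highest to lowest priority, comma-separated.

A, B, D, E, C

As a property-tax lien, A is senior to every other lien.
The other liens, earliest effective date first: B (3/14/2024), E (7/7/2024), D (8/12/2024), C (1/28/2027).
The subordination applies — E was senior to D — so E and D swap.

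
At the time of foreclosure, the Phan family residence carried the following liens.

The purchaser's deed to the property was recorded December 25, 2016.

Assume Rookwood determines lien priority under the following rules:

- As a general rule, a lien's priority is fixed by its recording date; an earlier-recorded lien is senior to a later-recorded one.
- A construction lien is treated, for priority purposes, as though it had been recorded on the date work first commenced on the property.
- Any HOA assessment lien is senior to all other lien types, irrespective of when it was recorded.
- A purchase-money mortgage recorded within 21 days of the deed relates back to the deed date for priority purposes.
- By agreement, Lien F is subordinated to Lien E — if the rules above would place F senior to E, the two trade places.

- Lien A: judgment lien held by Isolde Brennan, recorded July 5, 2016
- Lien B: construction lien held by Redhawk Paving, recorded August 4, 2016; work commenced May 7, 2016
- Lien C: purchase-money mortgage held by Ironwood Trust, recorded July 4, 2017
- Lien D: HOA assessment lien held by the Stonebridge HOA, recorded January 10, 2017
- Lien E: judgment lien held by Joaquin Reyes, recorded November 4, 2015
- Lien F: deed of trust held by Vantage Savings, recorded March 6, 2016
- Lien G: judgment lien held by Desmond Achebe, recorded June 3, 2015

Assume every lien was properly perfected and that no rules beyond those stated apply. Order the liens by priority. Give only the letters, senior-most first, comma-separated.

Effective dates: B relates back to May 7, 2016 (work commenced); C missed the 21-day window (191 days after the deed), so its recording date stands.
D is an HOA assessment lien, so it outranks all other liens regardless of date.
Ordering the rest by effective date: G (June 3, 2015), E (November 4, 2015), F (March 6, 2016), B (May 7, 2016), A (July 5, 2016), C (July 4, 2017).
F is already junior to E, so the subordination agreement changes nothing.

D, G, E, F, B, A, C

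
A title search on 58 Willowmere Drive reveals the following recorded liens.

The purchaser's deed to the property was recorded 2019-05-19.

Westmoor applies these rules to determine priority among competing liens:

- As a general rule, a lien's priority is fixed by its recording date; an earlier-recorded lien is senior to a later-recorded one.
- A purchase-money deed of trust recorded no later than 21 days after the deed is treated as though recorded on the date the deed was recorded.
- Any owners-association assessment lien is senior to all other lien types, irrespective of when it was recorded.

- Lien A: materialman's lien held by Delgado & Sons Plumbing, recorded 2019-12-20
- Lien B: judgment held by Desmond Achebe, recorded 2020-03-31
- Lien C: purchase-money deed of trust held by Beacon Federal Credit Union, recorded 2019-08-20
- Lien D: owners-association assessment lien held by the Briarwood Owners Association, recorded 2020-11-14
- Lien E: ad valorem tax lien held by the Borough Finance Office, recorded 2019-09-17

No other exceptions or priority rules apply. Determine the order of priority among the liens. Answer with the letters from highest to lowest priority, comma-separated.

Effective dates after the stated exceptions: C missed the 21-day window (93 days after the deed), so its recording date stands.
D is an owners-association assessment lien, so it outranks all other liens regardless of date.
Ordering the rest by effective date: C (2019-08-20), E (2019-09-17), A (2019-12-20), B (2020-03-31).

D, C, E, A, B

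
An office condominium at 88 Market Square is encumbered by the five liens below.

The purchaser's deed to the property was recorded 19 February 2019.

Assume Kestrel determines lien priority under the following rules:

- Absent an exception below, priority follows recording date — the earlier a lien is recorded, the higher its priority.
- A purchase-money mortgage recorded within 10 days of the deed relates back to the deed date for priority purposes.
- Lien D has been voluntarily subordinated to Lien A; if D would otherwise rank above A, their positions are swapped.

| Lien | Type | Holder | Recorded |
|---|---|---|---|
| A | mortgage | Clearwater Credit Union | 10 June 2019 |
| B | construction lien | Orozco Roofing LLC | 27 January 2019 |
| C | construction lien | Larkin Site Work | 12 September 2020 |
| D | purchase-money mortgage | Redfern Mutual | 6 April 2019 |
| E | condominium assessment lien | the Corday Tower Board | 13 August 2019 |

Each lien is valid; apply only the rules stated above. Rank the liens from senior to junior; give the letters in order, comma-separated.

B, A, D, E, C

Adjusting effective dates: D missed the 10-day window (46 days after the deed), so its recording date stands.
Sorted by effective date: B (27 January 2019), D (6 April 2019), A (10 June 2019), E (13 August 2019), C (12 September 2020).
The subordination applies — D was senior to A — so D and A swap.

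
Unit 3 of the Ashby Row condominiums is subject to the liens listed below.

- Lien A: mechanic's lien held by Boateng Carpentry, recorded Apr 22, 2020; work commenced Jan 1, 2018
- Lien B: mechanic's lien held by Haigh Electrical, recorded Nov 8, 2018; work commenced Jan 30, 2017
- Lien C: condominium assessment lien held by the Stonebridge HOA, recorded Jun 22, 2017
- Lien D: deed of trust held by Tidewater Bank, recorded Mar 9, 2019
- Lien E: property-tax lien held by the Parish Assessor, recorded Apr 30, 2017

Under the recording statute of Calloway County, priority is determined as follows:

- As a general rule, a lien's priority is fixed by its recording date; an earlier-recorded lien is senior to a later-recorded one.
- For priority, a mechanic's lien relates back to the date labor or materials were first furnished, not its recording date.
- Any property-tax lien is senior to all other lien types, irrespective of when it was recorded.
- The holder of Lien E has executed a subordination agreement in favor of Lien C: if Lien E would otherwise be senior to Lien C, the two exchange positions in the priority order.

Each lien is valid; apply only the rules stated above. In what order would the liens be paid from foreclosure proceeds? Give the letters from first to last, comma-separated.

Effective dates: A relates back to Jan 1, 2018 (work commenced); B is treated as recorded Jan 30, 2017, the work-commencement date.
As a property-tax lien, E is senior to every other lien.
Among the remaining liens, by effective date: B (Jan 30, 2017), C (Jun 22, 2017), A (Jan 1, 2018), D (Mar 9, 2019).
E is senior to C before the subordination, so the two trade places.

C, B, E, A, D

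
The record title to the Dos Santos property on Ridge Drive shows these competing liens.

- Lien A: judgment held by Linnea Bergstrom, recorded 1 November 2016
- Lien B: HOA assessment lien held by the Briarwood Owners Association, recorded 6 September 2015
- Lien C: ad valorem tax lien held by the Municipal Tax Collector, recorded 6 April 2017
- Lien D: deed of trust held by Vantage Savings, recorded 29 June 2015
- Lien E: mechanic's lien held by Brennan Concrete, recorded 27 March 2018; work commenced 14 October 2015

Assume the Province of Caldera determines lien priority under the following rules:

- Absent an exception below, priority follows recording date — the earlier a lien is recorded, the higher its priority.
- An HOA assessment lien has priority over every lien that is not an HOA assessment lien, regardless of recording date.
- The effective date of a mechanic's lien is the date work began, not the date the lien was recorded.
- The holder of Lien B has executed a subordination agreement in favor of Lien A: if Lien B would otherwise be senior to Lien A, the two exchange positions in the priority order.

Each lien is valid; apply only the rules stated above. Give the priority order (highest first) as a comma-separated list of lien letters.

Adjusting effective dates: E's effective date is 14 October 2015, when work began.
As an HOA assessment lien, B is senior to every other lien.
Remaining liens by effective date: D (29 June 2015), E (14 October 2015), A (1 November 2016), C (6 April 2017).
The subordination applies — B was senior to A — so B and A swap.

A, D, E, B, C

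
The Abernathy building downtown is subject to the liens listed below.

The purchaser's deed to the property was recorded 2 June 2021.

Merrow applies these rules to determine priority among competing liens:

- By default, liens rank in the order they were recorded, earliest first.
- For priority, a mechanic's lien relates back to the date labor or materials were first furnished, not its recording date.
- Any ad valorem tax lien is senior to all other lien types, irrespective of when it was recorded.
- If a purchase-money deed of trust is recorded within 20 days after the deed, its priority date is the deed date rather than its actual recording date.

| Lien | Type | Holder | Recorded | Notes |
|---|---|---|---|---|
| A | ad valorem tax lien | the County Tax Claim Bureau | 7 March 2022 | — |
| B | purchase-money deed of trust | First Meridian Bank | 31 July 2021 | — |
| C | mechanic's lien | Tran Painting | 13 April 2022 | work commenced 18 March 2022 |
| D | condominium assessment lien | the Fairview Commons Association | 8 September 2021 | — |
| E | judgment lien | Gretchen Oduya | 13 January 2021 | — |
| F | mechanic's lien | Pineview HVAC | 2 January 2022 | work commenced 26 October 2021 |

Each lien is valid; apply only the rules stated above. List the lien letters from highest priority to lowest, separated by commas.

A, E, B, D, F, C

Adjusting effective dates: B missed the 20-day window (59 days after the deed), so its recording date stands; C is treated as recorded 18 March 2022, the work-commencement date; F relates back to 26 October 2021 (work commenced).
A, as an ad valorem tax lien, has superpriority and ranks first.
The other liens, earliest effective date first: E (13 January 2021), B (31 July 2021), D (8 September 2021), F (26 October 2021), C (18 March 2022).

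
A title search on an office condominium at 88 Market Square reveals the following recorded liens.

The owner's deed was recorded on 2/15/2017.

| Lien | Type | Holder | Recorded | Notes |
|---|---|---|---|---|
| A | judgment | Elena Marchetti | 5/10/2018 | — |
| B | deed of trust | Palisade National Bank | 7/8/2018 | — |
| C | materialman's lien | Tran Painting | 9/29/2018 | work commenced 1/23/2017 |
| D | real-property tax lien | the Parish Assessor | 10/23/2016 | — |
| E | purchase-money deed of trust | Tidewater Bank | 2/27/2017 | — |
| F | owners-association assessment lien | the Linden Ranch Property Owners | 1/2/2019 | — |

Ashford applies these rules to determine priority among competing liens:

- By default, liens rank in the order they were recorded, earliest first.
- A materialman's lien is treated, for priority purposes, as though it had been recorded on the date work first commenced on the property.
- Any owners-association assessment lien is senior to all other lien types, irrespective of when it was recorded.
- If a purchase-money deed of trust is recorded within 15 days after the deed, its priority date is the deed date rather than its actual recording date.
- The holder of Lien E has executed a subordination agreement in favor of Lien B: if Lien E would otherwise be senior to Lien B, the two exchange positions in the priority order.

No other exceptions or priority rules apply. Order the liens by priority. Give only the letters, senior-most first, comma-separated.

Adjusting effective dates: C's effective date is 1/23/2017, when work began; E was recorded within the 15-day window, so its effective date is the deed date 2/15/2017.
As an owners-association assessment lien, F is senior to every other lien.
Among the remaining liens, by effective date: D (10/23/2016), C (1/23/2017), E (2/15/2017), A (5/10/2018), B (7/8/2018).
The subordination applies — E was senior to B — so E and B swap.

F, D, C, B, A, E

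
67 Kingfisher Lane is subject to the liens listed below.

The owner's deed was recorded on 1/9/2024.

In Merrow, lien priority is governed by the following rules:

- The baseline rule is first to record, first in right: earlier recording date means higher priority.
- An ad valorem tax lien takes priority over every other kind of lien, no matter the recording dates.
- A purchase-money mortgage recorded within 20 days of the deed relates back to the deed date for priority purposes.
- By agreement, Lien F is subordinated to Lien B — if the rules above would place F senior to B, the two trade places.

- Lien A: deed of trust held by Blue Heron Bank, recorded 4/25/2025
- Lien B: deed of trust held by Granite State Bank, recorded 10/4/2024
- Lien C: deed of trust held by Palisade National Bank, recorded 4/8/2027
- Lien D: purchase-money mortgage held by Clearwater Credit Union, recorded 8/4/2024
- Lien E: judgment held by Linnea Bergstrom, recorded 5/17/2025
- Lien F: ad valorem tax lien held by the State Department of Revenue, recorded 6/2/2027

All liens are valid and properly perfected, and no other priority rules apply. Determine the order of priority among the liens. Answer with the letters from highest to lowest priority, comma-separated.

First, effective dates: D was recorded 208 days after the deed, outside the 20-day window, so it keeps its recording date.
F is an ad valorem tax lien and takes priority over every other lien.
Ordering the rest by effective date: D (8/4/2024), B (10/4/2024), A (4/25/2025), E (5/17/2025), C (4/8/2027).
Because F would otherwise rank above B, the subordination swaps them.

B, D, F, A, E, C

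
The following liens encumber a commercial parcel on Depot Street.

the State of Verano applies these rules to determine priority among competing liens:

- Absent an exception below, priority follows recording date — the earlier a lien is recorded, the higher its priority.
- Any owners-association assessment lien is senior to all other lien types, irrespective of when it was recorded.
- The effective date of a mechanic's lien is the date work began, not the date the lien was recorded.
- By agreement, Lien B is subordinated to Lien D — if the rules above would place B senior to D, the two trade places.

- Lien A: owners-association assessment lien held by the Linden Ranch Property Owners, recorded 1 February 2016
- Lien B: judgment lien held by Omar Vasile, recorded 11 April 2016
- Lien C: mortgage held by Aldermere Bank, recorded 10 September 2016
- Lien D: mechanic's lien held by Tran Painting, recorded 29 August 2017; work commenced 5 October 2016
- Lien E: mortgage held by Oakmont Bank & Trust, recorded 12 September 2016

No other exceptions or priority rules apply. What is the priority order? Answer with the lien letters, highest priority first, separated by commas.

A, D, C, E, B

Adjusting effective dates: D relates back to 5 October 2016 (work commenced).
A is an owners-association assessment lien and takes priority over every other lien.
Among the remaining liens, by effective date: B (11 April 2016), C (10 September 2016), E (12 September 2016), D (5 October 2016).
B is senior to D before the subordination, so the two trade places.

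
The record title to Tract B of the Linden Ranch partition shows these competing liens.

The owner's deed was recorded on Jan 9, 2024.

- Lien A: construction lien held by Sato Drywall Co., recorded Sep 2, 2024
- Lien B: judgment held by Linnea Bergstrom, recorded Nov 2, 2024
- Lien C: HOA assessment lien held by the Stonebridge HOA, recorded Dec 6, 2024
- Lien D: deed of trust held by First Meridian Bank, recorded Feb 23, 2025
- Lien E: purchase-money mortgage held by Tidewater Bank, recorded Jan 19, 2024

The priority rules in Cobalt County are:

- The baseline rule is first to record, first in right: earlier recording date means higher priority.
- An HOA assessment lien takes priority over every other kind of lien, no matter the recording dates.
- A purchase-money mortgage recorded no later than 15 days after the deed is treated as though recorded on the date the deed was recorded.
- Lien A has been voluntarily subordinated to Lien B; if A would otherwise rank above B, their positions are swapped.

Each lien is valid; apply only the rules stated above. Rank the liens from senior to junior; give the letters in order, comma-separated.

Effective dates: E's effective date is the deed date, Jan 9, 2024.
As an HOA assessment lien, C is senior to every other lien.
The other liens, earliest effective date first: E (Jan 9, 2024), A (Sep 2, 2024), B (Nov 2, 2024), D (Feb 23, 2025).
A would otherwise be senior to B, so under the subordination agreement A and B exchange positions.

C, E, B, A, D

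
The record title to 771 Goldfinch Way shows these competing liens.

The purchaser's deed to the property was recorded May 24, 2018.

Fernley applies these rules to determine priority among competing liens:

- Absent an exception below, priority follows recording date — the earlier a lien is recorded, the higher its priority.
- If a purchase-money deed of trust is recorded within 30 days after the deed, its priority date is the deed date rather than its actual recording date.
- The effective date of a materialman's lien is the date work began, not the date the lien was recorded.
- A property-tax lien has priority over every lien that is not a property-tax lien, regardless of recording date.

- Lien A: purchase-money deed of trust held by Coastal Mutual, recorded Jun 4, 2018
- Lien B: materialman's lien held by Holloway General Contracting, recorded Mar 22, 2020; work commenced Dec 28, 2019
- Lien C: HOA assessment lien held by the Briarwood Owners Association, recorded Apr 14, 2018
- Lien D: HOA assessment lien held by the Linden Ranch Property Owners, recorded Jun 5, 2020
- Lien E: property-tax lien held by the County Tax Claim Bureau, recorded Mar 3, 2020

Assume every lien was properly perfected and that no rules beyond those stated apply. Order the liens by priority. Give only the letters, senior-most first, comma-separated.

Effective dates: A was recorded within the 30-day window, so its effective date is the deed date May 24, 2018; B is treated as recorded Dec 28, 2019, the work-commencement date.
E is a property-tax lien and takes priority over every other lien.
Remaining liens by effective date: C (Apr 14, 2018), A (May 24, 2018), B (Dec 28, 2019), D (Jun 5, 2020).

E, C, A, B, D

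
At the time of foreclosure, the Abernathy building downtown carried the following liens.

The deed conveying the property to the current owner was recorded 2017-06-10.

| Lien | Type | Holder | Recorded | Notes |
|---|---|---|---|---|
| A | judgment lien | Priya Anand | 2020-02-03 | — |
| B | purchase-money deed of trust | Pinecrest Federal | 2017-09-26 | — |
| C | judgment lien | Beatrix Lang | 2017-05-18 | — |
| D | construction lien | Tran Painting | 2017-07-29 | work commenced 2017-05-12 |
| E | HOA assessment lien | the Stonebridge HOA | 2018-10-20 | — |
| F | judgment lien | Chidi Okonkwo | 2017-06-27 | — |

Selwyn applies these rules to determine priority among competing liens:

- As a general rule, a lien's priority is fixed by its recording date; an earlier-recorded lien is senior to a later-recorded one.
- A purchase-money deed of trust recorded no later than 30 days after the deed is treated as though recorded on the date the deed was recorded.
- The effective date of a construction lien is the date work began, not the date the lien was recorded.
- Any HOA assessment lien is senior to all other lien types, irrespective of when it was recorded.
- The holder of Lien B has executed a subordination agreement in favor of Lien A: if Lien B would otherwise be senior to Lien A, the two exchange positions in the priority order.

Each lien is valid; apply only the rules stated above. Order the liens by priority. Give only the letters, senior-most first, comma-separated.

E, D, C, F, A, B

Effective dates: B was recorded 108 days after the deed, outside the 30-day window, so it keeps its recording date; D's effective date is 2017-05-12, when work began.
E, as an HOA assessment lien, has superpriority and ranks first.
Remaining liens by effective date: D (2017-05-12), C (2017-05-18), F (2017-06-27), B (2017-09-26), A (2020-02-03).
The subordination applies — B was senior to A — so B and A swap.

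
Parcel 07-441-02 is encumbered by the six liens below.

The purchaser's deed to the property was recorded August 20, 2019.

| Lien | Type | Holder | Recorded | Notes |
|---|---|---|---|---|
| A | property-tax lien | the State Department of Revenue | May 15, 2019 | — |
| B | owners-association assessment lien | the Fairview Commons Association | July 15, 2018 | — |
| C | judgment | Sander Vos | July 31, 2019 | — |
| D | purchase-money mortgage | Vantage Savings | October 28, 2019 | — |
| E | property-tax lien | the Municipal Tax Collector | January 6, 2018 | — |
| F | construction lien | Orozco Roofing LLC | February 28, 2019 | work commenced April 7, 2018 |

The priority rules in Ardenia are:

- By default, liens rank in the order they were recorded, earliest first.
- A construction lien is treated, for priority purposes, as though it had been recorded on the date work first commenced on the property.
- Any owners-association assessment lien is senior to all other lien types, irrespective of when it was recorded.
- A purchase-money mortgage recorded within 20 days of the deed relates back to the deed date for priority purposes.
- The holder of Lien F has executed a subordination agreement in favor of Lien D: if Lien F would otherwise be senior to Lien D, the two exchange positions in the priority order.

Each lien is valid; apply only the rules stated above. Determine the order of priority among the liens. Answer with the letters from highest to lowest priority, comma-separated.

First, effective dates: D missed the 20-day window (69 days after the deed), so its recording date stands; F relates back to April 7, 2018 (work commenced).
As an owners-association assessment lien, B is senior to every other lien.
Among the remaining liens, by effective date: E (January 6, 2018), F (April 7, 2018), A (May 15, 2019), C (July 31, 2019), D (October 28, 2019).
Because F would otherwise rank above D, the subordination swaps them.

B, E, D, A, C, F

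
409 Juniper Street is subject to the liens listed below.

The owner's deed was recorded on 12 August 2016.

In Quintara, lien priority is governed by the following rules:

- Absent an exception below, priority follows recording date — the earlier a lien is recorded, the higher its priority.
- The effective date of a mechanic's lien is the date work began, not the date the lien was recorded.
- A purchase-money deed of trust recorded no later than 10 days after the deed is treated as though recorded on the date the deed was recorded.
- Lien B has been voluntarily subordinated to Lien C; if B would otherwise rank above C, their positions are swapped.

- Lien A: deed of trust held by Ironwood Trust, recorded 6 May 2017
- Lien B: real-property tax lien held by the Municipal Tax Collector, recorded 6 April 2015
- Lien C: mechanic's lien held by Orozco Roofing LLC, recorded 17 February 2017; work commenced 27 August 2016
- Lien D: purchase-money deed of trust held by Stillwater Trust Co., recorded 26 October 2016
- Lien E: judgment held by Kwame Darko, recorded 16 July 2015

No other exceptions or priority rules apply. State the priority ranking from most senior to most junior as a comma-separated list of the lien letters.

C, E, B, D, A

Effective dates: C's effective date is 27 August 2016, when work began; D was recorded 75 days after the deed — beyond 10 days — so no relation-back applies.
By effective date, earliest first: B (6 April 2015), E (16 July 2015), C (27 August 2016), D (26 October 2016), A (6 May 2017).
The subordination applies — B was senior to C — so B and C swap.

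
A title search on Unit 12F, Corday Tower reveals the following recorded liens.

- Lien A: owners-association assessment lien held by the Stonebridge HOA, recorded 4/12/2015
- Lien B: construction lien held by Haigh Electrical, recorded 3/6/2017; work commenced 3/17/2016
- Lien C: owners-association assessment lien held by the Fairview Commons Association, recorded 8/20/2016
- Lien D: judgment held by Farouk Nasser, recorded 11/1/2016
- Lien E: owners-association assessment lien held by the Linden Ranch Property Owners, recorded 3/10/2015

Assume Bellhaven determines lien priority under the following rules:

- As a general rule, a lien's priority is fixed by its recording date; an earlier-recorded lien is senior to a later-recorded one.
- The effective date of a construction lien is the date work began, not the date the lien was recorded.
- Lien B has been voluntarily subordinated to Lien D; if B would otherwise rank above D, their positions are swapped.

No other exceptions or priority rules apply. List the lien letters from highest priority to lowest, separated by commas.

E, A, D, C, B

Effective dates: B's effective date is 3/17/2016, when work began.
By effective date: E (3/10/2015), A (4/12/2015), B (3/17/2016), C (8/20/2016), D (11/1/2016).
B is senior to D before the subordination, so the two trade places.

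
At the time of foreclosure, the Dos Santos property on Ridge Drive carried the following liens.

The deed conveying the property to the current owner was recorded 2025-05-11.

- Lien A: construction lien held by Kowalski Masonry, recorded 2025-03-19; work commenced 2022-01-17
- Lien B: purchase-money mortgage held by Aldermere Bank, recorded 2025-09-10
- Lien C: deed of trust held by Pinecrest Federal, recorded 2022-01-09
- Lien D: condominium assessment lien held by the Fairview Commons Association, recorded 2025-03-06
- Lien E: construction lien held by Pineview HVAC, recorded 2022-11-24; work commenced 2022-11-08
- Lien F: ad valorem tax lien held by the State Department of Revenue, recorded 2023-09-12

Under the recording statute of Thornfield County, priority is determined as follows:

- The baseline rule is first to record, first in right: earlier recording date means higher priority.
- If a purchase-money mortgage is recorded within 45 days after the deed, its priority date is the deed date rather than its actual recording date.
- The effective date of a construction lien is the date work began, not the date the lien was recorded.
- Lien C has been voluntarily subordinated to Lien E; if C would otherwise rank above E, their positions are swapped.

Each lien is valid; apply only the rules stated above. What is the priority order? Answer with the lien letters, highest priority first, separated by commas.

E, A, C, F, D, B

Adjusting effective dates: A relates back to 2022-01-17 (work commenced); B was recorded 122 days after the deed, outside the 45-day window, so it keeps its recording date; E is treated as recorded 2022-11-08, the work-commencement date.
By effective date, earliest first: C (2022-01-09), A (2022-01-17), E (2022-11-08), F (2023-09-12), D (2025-03-06), B (2025-09-10).
C is senior to E before the subordination, so the two trade places.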